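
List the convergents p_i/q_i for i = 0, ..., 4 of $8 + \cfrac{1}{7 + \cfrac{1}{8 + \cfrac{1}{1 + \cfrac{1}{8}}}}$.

Using the convergent recurrence p_i = a_i*p_{i-1} + p_{i-2}, q_i = a_i*q_{i-1} + q_{i-2} with p_{-2}=0, p_{-1}=1, q_{-2}=1, q_{-1}=0:
  i=0: a_0=8, p_0 = 8*1 + 0 = 8, q_0 = 8*0 + 1 = 1.
  i=1: a_1=7, p_1 = 7*8 + 1 = 57, q_1 = 7*1 + 0 = 7.
  i=2: a_2=8, p_2 = 8*57 + 8 = 464, q_2 = 8*7 + 1 = 57.
  i=3: a_3=1, p_3 = 1*464 + 57 = 521, q_3 = 1*57 + 7 = 64.
  i=4: a_4=8, p_4 = 8*521 + 464 = 4632, q_4 = 8*64 + 57 = 569.

8/1, 57/7, 464/57, 521/64, 4632/569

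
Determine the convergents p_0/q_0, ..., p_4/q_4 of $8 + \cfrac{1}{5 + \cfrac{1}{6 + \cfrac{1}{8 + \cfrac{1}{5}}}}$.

8/1, 41/5, 254/31, 2073/253, 10619/1296

Using the convergent recurrence p_i = a_i*p_{i-1} + p_{i-2}, q_i = a_i*q_{i-1} + q_{i-2} with p_{-2}=0, p_{-1}=1, q_{-2}=1, q_{-1}=0:
  i=0: a_0=8, p_0 = 8*1 + 0 = 8, q_0 = 8*0 + 1 = 1.
  i=1: a_1=5, p_1 = 5*8 + 1 = 41, q_1 = 5*1 + 0 = 5.
  i=2: a_2=6, p_2 = 6*41 + 8 = 254, q_2 = 6*5 + 1 = 31.
  i=3: a_3=8, p_3 = 8*254 + 41 = 2073, q_3 = 8*31 + 5 = 253.
  i=4: a_4=5, p_4 = 5*2073 + 254 = 10619, q_4 = 5*253 + 31 = 1296.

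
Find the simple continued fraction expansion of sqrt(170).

Write x_i = (sqrt(170) + m_i)/d_i with (m_0, d_0) = (0, 1). a_0 = floor(sqrt(170)) = 13, since 13^2 = 169 <= 170 < 196 = 14^2.
Iterate m_{i+1} = d_i*a_i - m_i, d_{i+1} = (170 - m_{i+1}^2)/d_i, a_{i+1} = floor((a_0 + m_{i+1})/d_{i+1}):
  m_1 = 1*13 - 0 = 13, d_1 = (170 - 13^2)/1 = 1/1 = 1, a_1 = floor((13 + 13)/1) = 26.
  m_2 = 1*26 - 13 = 13, d_2 = (170 - 13^2)/1 = 1/1 = 1: (m_2, d_2) = (m_1, d_1) = (13, 1), so from here the quotient a_1 repeats; the period length is 1.
Hence the expansion of sqrt(170) is a_0 = 13 followed by the repeating block 26 (period 1).

[13; (26)]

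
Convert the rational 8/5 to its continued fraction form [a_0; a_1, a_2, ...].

Run the Euclidean algorithm on 8 and 5; the successive quotients are the partial quotients a_0, a_1, ... (each step inverts the fractional part left over by the previous one):
  8 = 1*5 + 3, so a_0 = 1.
  5 = 1*3 + 2, so a_1 = 1.
  3 = 1*2 + 1, so a_2 = 1.
  2 = 2*1 + 0, so a_3 = 2.
The remainder reaches 0 after 4 divisions, so the expansion has 4 partial quotients, read off in order.

[1; 1, 1, 2]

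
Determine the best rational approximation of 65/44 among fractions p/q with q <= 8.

3/2

Expand x = 65/44 as a continued fraction with the Euclidean algorithm:
  65 = 1*44 + 21, so a_0 = 1.
  44 = 2*21 + 2, so a_1 = 2.
  21 = 10*2 + 1, so a_2 = 10.
  2 = 2*1 + 0, so a_3 = 2.
so x = [1; 2, 10, 2].
Convergents (p_i = a_i*p_{i-1} + p_{i-2}, q_i = a_i*q_{i-1} + q_{i-2} with p_{-2}=0, p_{-1}=1, q_{-2}=1, q_{-1}=0), until the denominator exceeds 8:
  i=0: a_0=1, p_0 = 1*1 + 0 = 1, q_0 = 1*0 + 1 = 1.
  i=1: a_1=2, p_1 = 2*1 + 1 = 3, q_1 = 2*1 + 0 = 2.
  i=2: a_2=10, p_2 = 10*3 + 1 = 31, q_2 = 10*2 + 1 = 21.
q_2 = 21 > 8, so the last convergent with denominator <= 8 is p_1/q_1 = 3/2.
The closest fraction with denominator <= 8 is either p_1/q_1 or the intermediate fraction (k*p_1 + p_0)/(k*q_1 + q_0) with the largest k >= 1 whose denominator stays <= 8; these approach x as k grows, and every other convergent or intermediate fraction in range is farther away.
Largest k: floor((8 - q_0)/q_1) = floor((8 - 1)/2) = 3.
That gives (3*3 + 1)/(3*2 + 1) = 10/7.
Compare the errors: |x - 3/2| = |65*2 - 3*44|/(44*2) = 2/88, and |x - 10/7| = |65*7 - 10*44|/(44*7) = 15/308.
Cross-multiplying, 2*308 = 616 < 1320 = 15*88, so 2/88 is smaller: the convergent 3/2 is closer to x than 10/7.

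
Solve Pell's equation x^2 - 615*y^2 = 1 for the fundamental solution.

(x, y) = (124, 5)

First expand sqrt(615) as a continued fraction. With x_i = (sqrt(615) + m_i)/d_i and (m_0, d_0) = (0, 1): a_0 = floor(sqrt(615)) = 24, since 24^2 = 576 <= 615 < 625 = 25^2.
Iterate m_{i+1} = d_i*a_i - m_i, d_{i+1} = (615 - m_{i+1}^2)/d_i, a_{i+1} = floor((a_0 + m_{i+1})/d_{i+1}):
  m_1 = 1*24 - 0 = 24, d_1 = (615 - 24^2)/1 = 39/1 = 39, a_1 = floor((24 + 24)/39) = 1.
  m_2 = 39*1 - 24 = 15, d_2 = (615 - 15^2)/39 = 390/39 = 10, a_2 = floor((24 + 15)/10) = 3.
  m_3 = 10*3 - 15 = 15, d_3 = (615 - 15^2)/10 = 390/10 = 39, a_3 = floor((24 + 15)/39) = 1.
  m_4 = 39*1 - 15 = 24, d_4 = (615 - 24^2)/39 = 39/39 = 1, a_4 = floor((24 + 24)/1) = 48.
  m_5 = 1*48 - 24 = 24, d_5 = (615 - 24^2)/1 = 39/1 = 39: (m_5, d_5) = (m_1, d_1) = (24, 39), so from here the quotients repeat a_1, ..., a_4; the period length is 4.
So sqrt(615) = [24; (1, 3, 1, 48)] with period length k = 4.
k is even, so the fundamental solution of x^2 - 615y^2 = 1 is (p_{k-1}, q_{k-1}) = (p_3, q_3); compute convergents through index 3.
Convergents (p_i = a_i*p_{i-1} + p_{i-2}, q_i = a_i*q_{i-1} + q_{i-2} with p_{-2}=0, p_{-1}=1, q_{-2}=1, q_{-1}=0):
  i=0: a_0=24, p_0 = 24*1 + 0 = 24, q_0 = 24*0 + 1 = 1.
  i=1: a_1=1, p_1 = 1*24 + 1 = 25, q_1 = 1*1 + 0 = 1.
  i=2: a_2=3, p_2 = 3*25 + 24 = 99, q_2 = 3*1 + 1 = 4.
  i=3: a_3=1, p_3 = 1*99 + 25 = 124, q_3 = 1*4 + 1 = 5.
Check: 124^2 - 615*5^2 = 15376 - 15375 = 1, so (x, y) = (124, 5) solves the equation, and by the theorem it is the least positive solution.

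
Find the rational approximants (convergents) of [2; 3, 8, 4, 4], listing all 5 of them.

Using the convergent recurrence p_i = a_i*p_{i-1} + p_{i-2}, q_i = a_i*q_{i-1} + q_{i-2} with p_{-2}=0, p_{-1}=1, q_{-2}=1, q_{-1}=0:
  i=0: a_0=2, p_0 = 2*1 + 0 = 2, q_0 = 2*0 + 1 = 1.
  i=1: a_1=3, p_1 = 3*2 + 1 = 7, q_1 = 3*1 + 0 = 3.
  i=2: a_2=8, p_2 = 8*7 + 2 = 58, q_2 = 8*3 + 1 = 25.
  i=3: a_3=4, p_3 = 4*58 + 7 = 239, q_3 = 4*25 + 3 = 103.
  i=4: a_4=4, p_4 = 4*239 + 58 = 1014, q_4 = 4*103 + 25 = 437.

2/1, 7/3, 58/25, 239/103, 1014/437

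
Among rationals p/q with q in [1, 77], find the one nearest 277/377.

36/49

Expand x = 277/377 as a continued fraction with the Euclidean algorithm:
  277 = 0*377 + 277, so a_0 = 0.
  377 = 1*277 + 100, so a_1 = 1.
  277 = 2*100 + 77, so a_2 = 2.
  100 = 1*77 + 23, so a_3 = 1.
  77 = 3*23 + 8, so a_4 = 3.
  23 = 2*8 + 7, so a_5 = 2.
  8 = 1*7 + 1, so a_6 = 1.
  7 = 7*1 + 0, so a_7 = 7.
so x = [0; 1, 2, 1, 3, 2, 1, 7].
Convergents (p_i = a_i*p_{i-1} + p_{i-2}, q_i = a_i*q_{i-1} + q_{i-2} with p_{-2}=0, p_{-1}=1, q_{-2}=1, q_{-1}=0), until the denominator exceeds 77:
  i=0: a_0=0, p_0 = 0*1 + 0 = 0, q_0 = 0*0 + 1 = 1.
  i=1: a_1=1, p_1 = 1*0 + 1 = 1, q_1 = 1*1 + 0 = 1.
  i=2: a_2=2, p_2 = 2*1 + 0 = 2, q_2 = 2*1 + 1 = 3.
  i=3: a_3=1, p_3 = 1*2 + 1 = 3, q_3 = 1*3 + 1 = 4.
  i=4: a_4=3, p_4 = 3*3 + 2 = 11, q_4 = 3*4 + 3 = 15.
  i=5: a_5=2, p_5 = 2*11 + 3 = 25, q_5 = 2*15 + 4 = 34.
  i=6: a_6=1, p_6 = 1*25 + 11 = 36, q_6 = 1*34 + 15 = 49.
  i=7: a_7=7, p_7 = 7*36 + 25 = 277, q_7 = 7*49 + 34 = 377.
q_7 = 377 > 77, so the last convergent with denominator <= 77 is p_6/q_6 = 36/49.
The closest fraction with denominator <= 77 is either p_6/q_6 or the intermediate fraction (k*p_6 + p_5)/(k*q_6 + q_5) with the largest k >= 1 whose denominator stays <= 77; these approach x as k grows, and every other convergent or intermediate fraction in range is farther away.
Largest k: floor((77 - q_5)/q_6) = floor((77 - 34)/49) = 0.
Since k = 0, no intermediate fraction beyond p_6/q_6 has denominator <= 77, so the convergent 36/49 is the closest (its error is |277*49 - 36*377|/(377*49) = 1/18473).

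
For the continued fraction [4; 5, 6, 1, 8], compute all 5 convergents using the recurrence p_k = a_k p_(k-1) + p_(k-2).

Using the convergent recurrence p_i = a_i*p_{i-1} + p_{i-2}, q_i = a_i*q_{i-1} + q_{i-2} with p_{-2}=0, p_{-1}=1, q_{-2}=1, q_{-1}=0:
  i=0: a_0=4, p_0 = 4*1 + 0 = 4, q_0 = 4*0 + 1 = 1.
  i=1: a_1=5, p_1 = 5*4 + 1 = 21, q_1 = 5*1 + 0 = 5.
  i=2: a_2=6, p_2 = 6*21 + 4 = 130, q_2 = 6*5 + 1 = 31.
  i=3: a_3=1, p_3 = 1*130 + 21 = 151, q_3 = 1*31 + 5 = 36.
  i=4: a_4=8, p_4 = 8*151 + 130 = 1338, q_4 = 8*36 + 31 = 319.

4/1, 21/5, 130/31, 151/36, 1338/319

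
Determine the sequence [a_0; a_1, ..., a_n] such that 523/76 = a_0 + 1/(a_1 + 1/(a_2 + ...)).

Run the Euclidean algorithm on 523 and 76; the successive quotients are the partial quotients a_0, a_1, ... (each step inverts the fractional part left over by the previous one):
  523 = 6*76 + 67, so a_0 = 6.
  76 = 1*67 + 9, so a_1 = 1.
  67 = 7*9 + 4, so a_2 = 7.
  9 = 2*4 + 1, so a_3 = 2.
  4 = 4*1 + 0, so a_4 = 4.
The remainder reaches 0 after 5 divisions, so the expansion has 5 partial quotients, read off in order.

[6; 1, 7, 2, 4]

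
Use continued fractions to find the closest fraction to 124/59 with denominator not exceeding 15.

Expand x = 124/59 as a continued fraction with the Euclidean algorithm:
  124 = 2*59 + 6, so a_0 = 2.
  59 = 9*6 + 5, so a_1 = 9.
  6 = 1*5 + 1, so a_2 = 1.
  5 = 5*1 + 0, so a_3 = 5.
so x = [2; 9, 1, 5].
Convergents (p_i = a_i*p_{i-1} + p_{i-2}, q_i = a_i*q_{i-1} + q_{i-2} with p_{-2}=0, p_{-1}=1, q_{-2}=1, q_{-1}=0), until the denominator exceeds 15:
  i=0: a_0=2, p_0 = 2*1 + 0 = 2, q_0 = 2*0 + 1 = 1.
  i=1: a_1=9, p_1 = 9*2 + 1 = 19, q_1 = 9*1 + 0 = 9.
  i=2: a_2=1, p_2 = 1*19 + 2 = 21, q_2 = 1*9 + 1 = 10.
  i=3: a_3=5, p_3 = 5*21 + 19 = 124, q_3 = 5*10 + 9 = 59.
q_3 = 59 > 15, so the last convergent with denominator <= 15 is p_2/q_2 = 21/10.
The closest fraction with denominator <= 15 is either p_2/q_2 or the intermediate fraction (k*p_2 + p_1)/(k*q_2 + q_1) with the largest k >= 1 whose denominator stays <= 15; these approach x as k grows, and every other convergent or intermediate fraction in range is farther away.
Largest k: floor((15 - q_1)/q_2) = floor((15 - 9)/10) = 0.
Since k = 0, no intermediate fraction beyond p_2/q_2 has denominator <= 15, so the convergent 21/10 is the closest (its error is |124*10 - 21*59|/(59*10) = 1/590).

21/10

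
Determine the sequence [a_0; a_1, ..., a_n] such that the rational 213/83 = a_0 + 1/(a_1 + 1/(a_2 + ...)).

Run the Euclidean algorithm on 213 and 83; the successive quotients are the partial quotients a_0, a_1, ... (each step inverts the fractional part left over by the previous one):
  213 = 2*83 + 47, so a_0 = 2.
  83 = 1*47 + 36, so a_1 = 1.
  47 = 1*36 + 11, so a_2 = 1.
  36 = 3*11 + 3, so a_3 = 3.
  11 = 3*3 + 2, so a_4 = 3.
  3 = 1*2 + 1, so a_5 = 1.
  2 = 2*1 + 0, so a_6 = 2.
The remainder reaches 0 after 7 divisions, so the expansion has 7 partial quotients, read off in order.

[2; 1, 1, 3, 3, 1, 2]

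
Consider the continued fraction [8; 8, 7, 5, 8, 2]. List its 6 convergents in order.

Using the convergent recurrence p_i = a_i*p_{i-1} + p_{i-2}, q_i = a_i*q_{i-1} + q_{i-2} with p_{-2}=0, p_{-1}=1, q_{-2}=1, q_{-1}=0:
  i=0: a_0=8, p_0 = 8*1 + 0 = 8, q_0 = 8*0 + 1 = 1.
  i=1: a_1=8, p_1 = 8*8 + 1 = 65, q_1 = 8*1 + 0 = 8.
  i=2: a_2=7, p_2 = 7*65 + 8 = 463, q_2 = 7*8 + 1 = 57.
  i=3: a_3=5, p_3 = 5*463 + 65 = 2380, q_3 = 5*57 + 8 = 293.
  i=4: a_4=8, p_4 = 8*2380 + 463 = 19503, q_4 = 8*293 + 57 = 2401.
  i=5: a_5=2, p_5 = 2*19503 + 2380 = 41386, q_5 = 2*2401 + 293 = 5095.

8/1, 65/8, 463/57, 2380/293, 19503/2401, 41386/5095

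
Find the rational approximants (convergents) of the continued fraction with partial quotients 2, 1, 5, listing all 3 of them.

Using the convergent recurrence p_i = a_i*p_{i-1} + p_{i-2}, q_i = a_i*q_{i-1} + q_{i-2} with p_{-2}=0, p_{-1}=1, q_{-2}=1, q_{-1}=0:
  i=0: a_0=2, p_0 = 2*1 + 0 = 2, q_0 = 2*0 + 1 = 1.
  i=1: a_1=1, p_1 = 1*2 + 1 = 3, q_1 = 1*1 + 0 = 1.
  i=2: a_2=5, p_2 = 5*3 + 2 = 17, q_2 = 5*1 + 1 = 6.

2/1, 3/1, 17/6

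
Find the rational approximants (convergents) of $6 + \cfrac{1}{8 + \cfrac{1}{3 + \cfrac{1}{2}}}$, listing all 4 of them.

Using the convergent recurrence p_i = a_i*p_{i-1} + p_{i-2}, q_i = a_i*q_{i-1} + q_{i-2} with p_{-2}=0, p_{-1}=1, q_{-2}=1, q_{-1}=0:
  i=0: a_0=6, p_0 = 6*1 + 0 = 6, q_0 = 6*0 + 1 = 1.
  i=1: a_1=8, p_1 = 8*6 + 1 = 49, q_1 = 8*1 + 0 = 8.
  i=2: a_2=3, p_2 = 3*49 + 6 = 153, q_2 = 3*8 + 1 = 25.
  i=3: a_3=2, p_3 = 2*153 + 49 = 355, q_3 = 2*25 + 8 = 58.

6/1, 49/8, 153/25, 355/58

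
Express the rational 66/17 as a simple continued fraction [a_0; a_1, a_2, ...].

[3; 1, 7, 2]

Run the Euclidean algorithm on 66 and 17; the successive quotients are the partial quotients a_0, a_1, ... (each step inverts the fractional part left over by the previous one):
  66 = 3*17 + 15, so a_0 = 3.
  17 = 1*15 + 2, so a_1 = 1.
  15 = 7*2 + 1, so a_2 = 7.
  2 = 2*1 + 0, so a_3 = 2.
The remainder reaches 0 after 4 divisions, so the expansion has 4 partial quotients, read off in order.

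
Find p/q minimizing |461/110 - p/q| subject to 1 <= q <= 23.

Expand x = 461/110 as a continued fraction with the Euclidean algorithm:
  461 = 4*110 + 21, so a_0 = 4.
  110 = 5*21 + 5, so a_1 = 5.
  21 = 4*5 + 1, so a_2 = 4.
  5 = 5*1 + 0, so a_3 = 5.
so x = [4; 5, 4, 5].
Convergents (p_i = a_i*p_{i-1} + p_{i-2}, q_i = a_i*q_{i-1} + q_{i-2} with p_{-2}=0, p_{-1}=1, q_{-2}=1, q_{-1}=0), until the denominator exceeds 23:
  i=0: a_0=4, p_0 = 4*1 + 0 = 4, q_0 = 4*0 + 1 = 1.
  i=1: a_1=5, p_1 = 5*4 + 1 = 21, q_1 = 5*1 + 0 = 5.
  i=2: a_2=4, p_2 = 4*21 + 4 = 88, q_2 = 4*5 + 1 = 21.
  i=3: a_3=5, p_3 = 5*88 + 21 = 461, q_3 = 5*21 + 5 = 110.
q_3 = 110 > 23, so the last convergent with denominator <= 23 is p_2/q_2 = 88/21.
The closest fraction with denominator <= 23 is either p_2/q_2 or the intermediate fraction (k*p_2 + p_1)/(k*q_2 + q_1) with the largest k >= 1 whose denominator stays <= 23; these approach x as k grows, and every other convergent or intermediate fraction in range is farther away.
Largest k: floor((23 - q_1)/q_2) = floor((23 - 5)/21) = 0.
Since k = 0, no intermediate fraction beyond p_2/q_2 has denominator <= 23, so the convergent 88/21 is the closest (its error is |461*21 - 88*110|/(110*21) = 1/2310).

88/21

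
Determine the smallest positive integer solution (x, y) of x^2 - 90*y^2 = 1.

(x, y) = (19, 2)

First expand sqrt(90) as a continued fraction. With x_i = (sqrt(90) + m_i)/d_i and (m_0, d_0) = (0, 1): a_0 = floor(sqrt(90)) = 9, since 9^2 = 81 <= 90 < 100 = 10^2.
Iterate m_{i+1} = d_i*a_i - m_i, d_{i+1} = (90 - m_{i+1}^2)/d_i, a_{i+1} = floor((a_0 + m_{i+1})/d_{i+1}):
  m_1 = 1*9 - 0 = 9, d_1 = (90 - 9^2)/1 = 9/1 = 9, a_1 = floor((9 + 9)/9) = 2.
  m_2 = 9*2 - 9 = 9, d_2 = (90 - 9^2)/9 = 9/9 = 1, a_2 = floor((9 + 9)/1) = 18.
  m_3 = 1*18 - 9 = 9, d_3 = (90 - 9^2)/1 = 9/1 = 9: (m_3, d_3) = (m_1, d_1) = (9, 9), so from here the quotients repeat a_1, a_2; the period length is 2.
So sqrt(90) = [9; (2, 18)] with period length k = 2.
k is even, so the fundamental solution of x^2 - 90y^2 = 1 is (p_{k-1}, q_{k-1}) = (p_1, q_1); compute convergents through index 1.
Convergents (p_i = a_i*p_{i-1} + p_{i-2}, q_i = a_i*q_{i-1} + q_{i-2} with p_{-2}=0, p_{-1}=1, q_{-2}=1, q_{-1}=0):
  i=0: a_0=9, p_0 = 9*1 + 0 = 9, q_0 = 9*0 + 1 = 1.
  i=1: a_1=2, p_1 = 2*9 + 1 = 19, q_1 = 2*1 + 0 = 2.
Check: 19^2 - 90*2^2 = 361 - 360 = 1, so (x, y) = (19, 2) solves the equation, and by the theorem it is the least positive solution.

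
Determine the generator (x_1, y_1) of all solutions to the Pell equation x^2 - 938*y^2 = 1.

(x, y) = (17151, 560)

First expand sqrt(938) as a continued fraction. With x_i = (sqrt(938) + m_i)/d_i and (m_0, d_0) = (0, 1): a_0 = floor(sqrt(938)) = 30, since 30^2 = 900 <= 938 < 961 = 31^2.
Iterate m_{i+1} = d_i*a_i - m_i, d_{i+1} = (938 - m_{i+1}^2)/d_i, a_{i+1} = floor((a_0 + m_{i+1})/d_{i+1}):
  m_1 = 1*30 - 0 = 30, d_1 = (938 - 30^2)/1 = 38/1 = 38, a_1 = floor((30 + 30)/38) = 1.
  m_2 = 38*1 - 30 = 8, d_2 = (938 - 8^2)/38 = 874/38 = 23, a_2 = floor((30 + 8)/23) = 1.
  m_3 = 23*1 - 8 = 15, d_3 = (938 - 15^2)/23 = 713/23 = 31, a_3 = floor((30 + 15)/31) = 1.
  m_4 = 31*1 - 15 = 16, d_4 = (938 - 16^2)/31 = 682/31 = 22, a_4 = floor((30 + 16)/22) = 2.
  m_5 = 22*2 - 16 = 28, d_5 = (938 - 28^2)/22 = 154/22 = 7, a_5 = floor((30 + 28)/7) = 8.
  m_6 = 7*8 - 28 = 28, d_6 = (938 - 28^2)/7 = 154/7 = 22, a_6 = floor((30 + 28)/22) = 2.
  m_7 = 22*2 - 28 = 16, d_7 = (938 - 16^2)/22 = 682/22 = 31, a_7 = floor((30 + 16)/31) = 1.
  m_8 = 31*1 - 16 = 15, d_8 = (938 - 15^2)/31 = 713/31 = 23, a_8 = floor((30 + 15)/23) = 1.
  m_9 = 23*1 - 15 = 8, d_9 = (938 - 8^2)/23 = 874/23 = 38, a_9 = floor((30 + 8)/38) = 1.
  m_10 = 38*1 - 8 = 30, d_10 = (938 - 30^2)/38 = 38/38 = 1, a_10 = floor((30 + 30)/1) = 60.
  m_11 = 1*60 - 30 = 30, d_11 = (938 - 30^2)/1 = 38/1 = 38: (m_11, d_11) = (m_1, d_1) = (30, 38), so from here the quotients repeat a_1, ..., a_10; the period length is 10.
So sqrt(938) = [30; (1, 1, 1, 2, 8, 2, 1, 1, 1, 60)] with period length k = 10.
k is even, so the fundamental solution of x^2 - 938y^2 = 1 is (p_{k-1}, q_{k-1}) = (p_9, q_9); compute convergents through index 9.
Convergents (p_i = a_i*p_{i-1} + p_{i-2}, q_i = a_i*q_{i-1} + q_{i-2} with p_{-2}=0, p_{-1}=1, q_{-2}=1, q_{-1}=0):
  i=0: a_0=30, p_0 = 30*1 + 0 = 30, q_0 = 30*0 + 1 = 1.
  i=1: a_1=1, p_1 = 1*30 + 1 = 31, q_1 = 1*1 + 0 = 1.
  i=2: a_2=1, p_2 = 1*31 + 30 = 61, q_2 = 1*1 + 1 = 2.
  i=3: a_3=1, p_3 = 1*61 + 31 = 92, q_3 = 1*2 + 1 = 3.
  i=4: a_4=2, p_4 = 2*92 + 61 = 245, q_4 = 2*3 + 2 = 8.
  i=5: a_5=8, p_5 = 8*245 + 92 = 2052, q_5 = 8*8 + 3 = 67.
  i=6: a_6=2, p_6 = 2*2052 + 245 = 4349, q_6 = 2*67 + 8 = 142.
  i=7: a_7=1, p_7 = 1*4349 + 2052 = 6401, q_7 = 1*142 + 67 = 209.
  i=8: a_8=1, p_8 = 1*6401 + 4349 = 10750, q_8 = 1*209 + 142 = 351.
  i=9: a_9=1, p_9 = 1*10750 + 6401 = 17151, q_9 = 1*351 + 209 = 560.
Check: 17151^2 - 938*560^2 = 294156801 - 294156800 = 1, so (x, y) = (17151, 560) solves the equation, and by the theorem it is the least positive solution.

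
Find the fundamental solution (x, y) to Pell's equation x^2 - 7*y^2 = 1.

First expand sqrt(7) as a continued fraction. With x_i = (sqrt(7) + m_i)/d_i and (m_0, d_0) = (0, 1): a_0 = floor(sqrt(7)) = 2, since 2^2 = 4 <= 7 < 9 = 3^2.
Iterate m_{i+1} = d_i*a_i - m_i, d_{i+1} = (7 - m_{i+1}^2)/d_i, a_{i+1} = floor((a_0 + m_{i+1})/d_{i+1}):
  m_1 = 1*2 - 0 = 2, d_1 = (7 - 2^2)/1 = 3/1 = 3, a_1 = floor((2 + 2)/3) = 1.
  m_2 = 3*1 - 2 = 1, d_2 = (7 - 1^2)/3 = 6/3 = 2, a_2 = floor((2 + 1)/2) = 1.
  m_3 = 2*1 - 1 = 1, d_3 = (7 - 1^2)/2 = 6/2 = 3, a_3 = floor((2 + 1)/3) = 1.
  m_4 = 3*1 - 1 = 2, d_4 = (7 - 2^2)/3 = 3/3 = 1, a_4 = floor((2 + 2)/1) = 4.
  m_5 = 1*4 - 2 = 2, d_5 = (7 - 2^2)/1 = 3/1 = 3: (m_5, d_5) = (m_1, d_1) = (2, 3), so from here the quotients repeat a_1, ..., a_4; the period length is 4.
So sqrt(7) = [2; (1, 1, 1, 4)] with period length k = 4.
k is even, so the fundamental solution of x^2 - 7y^2 = 1 is (p_{k-1}, q_{k-1}) = (p_3, q_3); compute convergents through index 3.
Convergents (p_i = a_i*p_{i-1} + p_{i-2}, q_i = a_i*q_{i-1} + q_{i-2} with p_{-2}=0, p_{-1}=1, q_{-2}=1, q_{-1}=0):
  i=0: a_0=2, p_0 = 2*1 + 0 = 2, q_0 = 2*0 + 1 = 1.
  i=1: a_1=1, p_1 = 1*2 + 1 = 3, q_1 = 1*1 + 0 = 1.
  i=2: a_2=1, p_2 = 1*3 + 2 = 5, q_2 = 1*1 + 1 = 2.
  i=3: a_3=1, p_3 = 1*5 + 3 = 8, q_3 = 1*2 + 1 = 3.
Check: 8^2 - 7*3^2 = 64 - 63 = 1, so (x, y) = (8, 3) solves the equation, and by the theorem it is the least positive solution.

(x, y) = (8, 3)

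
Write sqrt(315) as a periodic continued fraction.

Write x_i = (sqrt(315) + m_i)/d_i with (m_0, d_0) = (0, 1). a_0 = floor(sqrt(315)) = 17, since 17^2 = 289 <= 315 < 324 = 18^2.
Iterate m_{i+1} = d_i*a_i - m_i, d_{i+1} = (315 - m_{i+1}^2)/d_i, a_{i+1} = floor((a_0 + m_{i+1})/d_{i+1}):
  m_1 = 1*17 - 0 = 17, d_1 = (315 - 17^2)/1 = 26/1 = 26, a_1 = floor((17 + 17)/26) = 1.
  m_2 = 26*1 - 17 = 9, d_2 = (315 - 9^2)/26 = 234/26 = 9, a_2 = floor((17 + 9)/9) = 2.
  m_3 = 9*2 - 9 = 9, d_3 = (315 - 9^2)/9 = 234/9 = 26, a_3 = floor((17 + 9)/26) = 1.
  m_4 = 26*1 - 9 = 17, d_4 = (315 - 17^2)/26 = 26/26 = 1, a_4 = floor((17 + 17)/1) = 34.
  m_5 = 1*34 - 17 = 17, d_5 = (315 - 17^2)/1 = 26/1 = 26: (m_5, d_5) = (m_1, d_1) = (17, 26), so from here the quotients repeat a_1, ..., a_4; the period length is 4.
Hence the expansion of sqrt(315) is a_0 = 17 followed by the repeating block 1, 2, 1, 34 (period 4).

[17; (1, 2, 1, 34)]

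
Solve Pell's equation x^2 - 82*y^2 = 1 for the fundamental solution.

(x, y) = (163, 18)

First expand sqrt(82) as a continued fraction. With x_i = (sqrt(82) + m_i)/d_i and (m_0, d_0) = (0, 1): a_0 = floor(sqrt(82)) = 9, since 9^2 = 81 <= 82 < 100 = 10^2.
Iterate m_{i+1} = d_i*a_i - m_i, d_{i+1} = (82 - m_{i+1}^2)/d_i, a_{i+1} = floor((a_0 + m_{i+1})/d_{i+1}):
  m_1 = 1*9 - 0 = 9, d_1 = (82 - 9^2)/1 = 1/1 = 1, a_1 = floor((9 + 9)/1) = 18.
  m_2 = 1*18 - 9 = 9, d_2 = (82 - 9^2)/1 = 1/1 = 1: (m_2, d_2) = (m_1, d_1) = (9, 1), so from here the quotient a_1 repeats; the period length is 1.
So sqrt(82) = [9; (18)] with period length k = 1.
k is odd, so (p_{k-1}, q_{k-1}) only solves x^2 - 82y^2 = -1 and the fundamental solution of x^2 - 82y^2 = 1 is (p_{2k-1}, q_{2k-1}) = (p_1, q_1); compute convergents through index 1, running through the period twice.
Convergents (p_i = a_i*p_{i-1} + p_{i-2}, q_i = a_i*q_{i-1} + q_{i-2} with p_{-2}=0, p_{-1}=1, q_{-2}=1, q_{-1}=0):
  i=0: a_0=9, p_0 = 9*1 + 0 = 9, q_0 = 9*0 + 1 = 1.
  i=1: a_1=18, p_1 = 18*9 + 1 = 163, q_1 = 18*1 + 0 = 18.
Indeed p_0^2 - 82*q_0^2 = 81 - 82 = -1, not +1.
Check: 163^2 - 82*18^2 = 26569 - 26568 = 1, so (x, y) = (163, 18) solves the equation, and by the theorem it is the least positive solution.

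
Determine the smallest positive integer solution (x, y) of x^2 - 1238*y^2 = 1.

(x, y) = (902501, 25650)

First expand sqrt(1238) as a continued fraction. With x_i = (sqrt(1238) + m_i)/d_i and (m_0, d_0) = (0, 1): a_0 = floor(sqrt(1238)) = 35, since 35^2 = 1225 <= 1238 < 1296 = 36^2.
Iterate m_{i+1} = d_i*a_i - m_i, d_{i+1} = (1238 - m_{i+1}^2)/d_i, a_{i+1} = floor((a_0 + m_{i+1})/d_{i+1}):
  m_1 = 1*35 - 0 = 35, d_1 = (1238 - 35^2)/1 = 13/1 = 13, a_1 = floor((35 + 35)/13) = 5.
  m_2 = 13*5 - 35 = 30, d_2 = (1238 - 30^2)/13 = 338/13 = 26, a_2 = floor((35 + 30)/26) = 2.
  m_3 = 26*2 - 30 = 22, d_3 = (1238 - 22^2)/26 = 754/26 = 29, a_3 = floor((35 + 22)/29) = 1.
  m_4 = 29*1 - 22 = 7, d_4 = (1238 - 7^2)/29 = 1189/29 = 41, a_4 = floor((35 + 7)/41) = 1.
  m_5 = 41*1 - 7 = 34, d_5 = (1238 - 34^2)/41 = 82/41 = 2, a_5 = floor((35 + 34)/2) = 34.
  m_6 = 2*34 - 34 = 34, d_6 = (1238 - 34^2)/2 = 82/2 = 41, a_6 = floor((35 + 34)/41) = 1.
  m_7 = 41*1 - 34 = 7, d_7 = (1238 - 7^2)/41 = 1189/41 = 29, a_7 = floor((35 + 7)/29) = 1.
  m_8 = 29*1 - 7 = 22, d_8 = (1238 - 22^2)/29 = 754/29 = 26, a_8 = floor((35 + 22)/26) = 2.
  m_9 = 26*2 - 22 = 30, d_9 = (1238 - 30^2)/26 = 338/26 = 13, a_9 = floor((35 + 30)/13) = 5.
  m_10 = 13*5 - 30 = 35, d_10 = (1238 - 35^2)/13 = 13/13 = 1, a_10 = floor((35 + 35)/1) = 70.
  m_11 = 1*70 - 35 = 35, d_11 = (1238 - 35^2)/1 = 13/1 = 13: (m_11, d_11) = (m_1, d_1) = (35, 13), so from here the quotients repeat a_1, ..., a_10; the period length is 10.
So sqrt(1238) = [35; (5, 2, 1, 1, 34, 1, 1, 2, 5, 70)] with period length k = 10.
k is even, so the fundamental solution of x^2 - 1238y^2 = 1 is (p_{k-1}, q_{k-1}) = (p_9, q_9); compute convergents through index 9.
Convergents (p_i = a_i*p_{i-1} + p_{i-2}, q_i = a_i*q_{i-1} + q_{i-2} with p_{-2}=0, p_{-1}=1, q_{-2}=1, q_{-1}=0):
  i=0: a_0=35, p_0 = 35*1 + 0 = 35, q_0 = 35*0 + 1 = 1.
  i=1: a_1=5, p_1 = 5*35 + 1 = 176, q_1 = 5*1 + 0 = 5.
  i=2: a_2=2, p_2 = 2*176 + 35 = 387, q_2 = 2*5 + 1 = 11.
  i=3: a_3=1, p_3 = 1*387 + 176 = 563, q_3 = 1*11 + 5 = 16.
  i=4: a_4=1, p_4 = 1*563 + 387 = 950, q_4 = 1*16 + 11 = 27.
  i=5: a_5=34, p_5 = 34*950 + 563 = 32863, q_5 = 34*27 + 16 = 934.
  i=6: a_6=1, p_6 = 1*32863 + 950 = 33813, q_6 = 1*934 + 27 = 961.
  i=7: a_7=1, p_7 = 1*33813 + 32863 = 66676, q_7 = 1*961 + 934 = 1895.
  i=8: a_8=2, p_8 = 2*66676 + 33813 = 167165, q_8 = 2*1895 + 961 = 4751.
  i=9: a_9=5, p_9 = 5*167165 + 66676 = 902501, q_9 = 5*4751 + 1895 = 25650.
Check: 902501^2 - 1238*25650^2 = 814508055001 - 814508055000 = 1, so (x, y) = (902501, 25650) solves the equation, and by the theorem it is the least positive solution.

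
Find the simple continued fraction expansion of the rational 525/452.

[1; 6, 5, 4, 1, 2]

Run the Euclidean algorithm on 525 and 452; the successive quotients are the partial quotients a_0, a_1, ... (each step inverts the fractional part left over by the previous one):
  525 = 1*452 + 73, so a_0 = 1.
  452 = 6*73 + 14, so a_1 = 6.
  73 = 5*14 + 3, so a_2 = 5.
  14 = 4*3 + 2, so a_3 = 4.
  3 = 1*2 + 1, so a_4 = 1.
  2 = 2*1 + 0, so a_5 = 2.
The remainder reaches 0 after 6 divisions, so the expansion has 6 partial quotients, read off in order.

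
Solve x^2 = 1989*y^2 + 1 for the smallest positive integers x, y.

First expand sqrt(1989) as a continued fraction. With x_i = (sqrt(1989) + m_i)/d_i and (m_0, d_0) = (0, 1): a_0 = floor(sqrt(1989)) = 44, since 44^2 = 1936 <= 1989 < 2025 = 45^2.
Iterate m_{i+1} = d_i*a_i - m_i, d_{i+1} = (1989 - m_{i+1}^2)/d_i, a_{i+1} = floor((a_0 + m_{i+1})/d_{i+1}):
  m_1 = 1*44 - 0 = 44, d_1 = (1989 - 44^2)/1 = 53/1 = 53, a_1 = floor((44 + 44)/53) = 1.
  m_2 = 53*1 - 44 = 9, d_2 = (1989 - 9^2)/53 = 1908/53 = 36, a_2 = floor((44 + 9)/36) = 1.
  m_3 = 36*1 - 9 = 27, d_3 = (1989 - 27^2)/36 = 1260/36 = 35, a_3 = floor((44 + 27)/35) = 2.
  m_4 = 35*2 - 27 = 43, d_4 = (1989 - 43^2)/35 = 140/35 = 4, a_4 = floor((44 + 43)/4) = 21.
  m_5 = 4*21 - 43 = 41, d_5 = (1989 - 41^2)/4 = 308/4 = 77, a_5 = floor((44 + 41)/77) = 1.
  m_6 = 77*1 - 41 = 36, d_6 = (1989 - 36^2)/77 = 693/77 = 9, a_6 = floor((44 + 36)/9) = 8.
  m_7 = 9*8 - 36 = 36, d_7 = (1989 - 36^2)/9 = 693/9 = 77, a_7 = floor((44 + 36)/77) = 1.
  m_8 = 77*1 - 36 = 41, d_8 = (1989 - 41^2)/77 = 308/77 = 4, a_8 = floor((44 + 41)/4) = 21.
  m_9 = 4*21 - 41 = 43, d_9 = (1989 - 43^2)/4 = 140/4 = 35, a_9 = floor((44 + 43)/35) = 2.
  m_10 = 35*2 - 43 = 27, d_10 = (1989 - 27^2)/35 = 1260/35 = 36, a_10 = floor((44 + 27)/36) = 1.
  m_11 = 36*1 - 27 = 9, d_11 = (1989 - 9^2)/36 = 1908/36 = 53, a_11 = floor((44 + 9)/53) = 1.
  m_12 = 53*1 - 9 = 44, d_12 = (1989 - 44^2)/53 = 53/53 = 1, a_12 = floor((44 + 44)/1) = 88.
  m_13 = 1*88 - 44 = 44, d_13 = (1989 - 44^2)/1 = 53/1 = 53: (m_13, d_13) = (m_1, d_1) = (44, 53), so from here the quotients repeat a_1, ..., a_12; the period length is 12.
So sqrt(1989) = [44; (1, 1, 2, 21, 1, 8, 1, 21, 2, 1, 1, 88)] with period length k = 12.
k is even, so the fundamental solution of x^2 - 1989y^2 = 1 is (p_{k-1}, q_{k-1}) = (p_11, q_11); compute convergents through index 11.
Convergents (p_i = a_i*p_{i-1} + p_{i-2}, q_i = a_i*q_{i-1} + q_{i-2} with p_{-2}=0, p_{-1}=1, q_{-2}=1, q_{-1}=0):
  i=0: a_0=44, p_0 = 44*1 + 0 = 44, q_0 = 44*0 + 1 = 1.
  i=1: a_1=1, p_1 = 1*44 + 1 = 45, q_1 = 1*1 + 0 = 1.
  i=2: a_2=1, p_2 = 1*45 + 44 = 89, q_2 = 1*1 + 1 = 2.
  i=3: a_3=2, p_3 = 2*89 + 45 = 223, q_3 = 2*2 + 1 = 5.
  i=4: a_4=21, p_4 = 21*223 + 89 = 4772, q_4 = 21*5 + 2 = 107.
  i=5: a_5=1, p_5 = 1*4772 + 223 = 4995, q_5 = 1*107 + 5 = 112.
  i=6: a_6=8, p_6 = 8*4995 + 4772 = 44732, q_6 = 8*112 + 107 = 1003.
  i=7: a_7=1, p_7 = 1*44732 + 4995 = 49727, q_7 = 1*1003 + 112 = 1115.
  i=8: a_8=21, p_8 = 21*49727 + 44732 = 1088999, q_8 = 21*1115 + 1003 = 24418.
  i=9: a_9=2, p_9 = 2*1088999 + 49727 = 2227725, q_9 = 2*24418 + 1115 = 49951.
  i=10: a_10=1, p_10 = 1*2227725 + 1088999 = 3316724, q_10 = 1*49951 + 24418 = 74369.
  i=11: a_11=1, p_11 = 1*3316724 + 2227725 = 5544449, q_11 = 1*74369 + 49951 = 124320.
Check: 5544449^2 - 1989*124320^2 = 30740914713601 - 30740914713600 = 1, so (x, y) = (5544449, 124320) solves the equation, and by the theorem it is the least positive solution.

(x, y) = (5544449, 124320)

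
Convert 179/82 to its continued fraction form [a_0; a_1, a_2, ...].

[2; 5, 2, 7]

Run the Euclidean algorithm on 179 and 82; the successive quotients are the partial quotients a_0, a_1, ... (each step inverts the fractional part left over by the previous one):
  179 = 2*82 + 15, so a_0 = 2.
  82 = 5*15 + 7, so a_1 = 5.
  15 = 2*7 + 1, so a_2 = 2.
  7 = 7*1 + 0, so a_3 = 7.
The remainder reaches 0 after 4 divisions, so the expansion has 4 partial quotients, read off in order.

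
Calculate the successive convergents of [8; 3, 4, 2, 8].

Using the convergent recurrence p_i = a_i*p_{i-1} + p_{i-2}, q_i = a_i*q_{i-1} + q_{i-2} with p_{-2}=0, p_{-1}=1, q_{-2}=1, q_{-1}=0:
  i=0: a_0=8, p_0 = 8*1 + 0 = 8, q_0 = 8*0 + 1 = 1.
  i=1: a_1=3, p_1 = 3*8 + 1 = 25, q_1 = 3*1 + 0 = 3.
  i=2: a_2=4, p_2 = 4*25 + 8 = 108, q_2 = 4*3 + 1 = 13.
  i=3: a_3=2, p_3 = 2*108 + 25 = 241, q_3 = 2*13 + 3 = 29.
  i=4: a_4=8, p_4 = 8*241 + 108 = 2036, q_4 = 8*29 + 13 = 245.

8/1, 25/3, 108/13, 241/29, 2036/245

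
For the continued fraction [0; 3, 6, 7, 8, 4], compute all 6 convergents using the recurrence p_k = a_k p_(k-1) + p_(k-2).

0/1, 1/3, 6/19, 43/136, 350/1107, 1443/4564

Using the convergent recurrence p_i = a_i*p_{i-1} + p_{i-2}, q_i = a_i*q_{i-1} + q_{i-2} with p_{-2}=0, p_{-1}=1, q_{-2}=1, q_{-1}=0:
  i=0: a_0=0, p_0 = 0*1 + 0 = 0, q_0 = 0*0 + 1 = 1.
  i=1: a_1=3, p_1 = 3*0 + 1 = 1, q_1 = 3*1 + 0 = 3.
  i=2: a_2=6, p_2 = 6*1 + 0 = 6, q_2 = 6*3 + 1 = 19.
  i=3: a_3=7, p_3 = 7*6 + 1 = 43, q_3 = 7*19 + 3 = 136.
  i=4: a_4=8, p_4 = 8*43 + 6 = 350, q_4 = 8*136 + 19 = 1107.
  i=5: a_5=4, p_5 = 4*350 + 43 = 1443, q_5 = 4*1107 + 136 = 4564.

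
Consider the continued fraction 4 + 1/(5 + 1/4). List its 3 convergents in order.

4/1, 21/5, 88/21

Using the convergent recurrence p_i = a_i*p_{i-1} + p_{i-2}, q_i = a_i*q_{i-1} + q_{i-2} with p_{-2}=0, p_{-1}=1, q_{-2}=1, q_{-1}=0:
  i=0: a_0=4, p_0 = 4*1 + 0 = 4, q_0 = 4*0 + 1 = 1.
  i=1: a_1=5, p_1 = 5*4 + 1 = 21, q_1 = 5*1 + 0 = 5.
  i=2: a_2=4, p_2 = 4*21 + 4 = 88, q_2 = 4*5 + 1 = 21.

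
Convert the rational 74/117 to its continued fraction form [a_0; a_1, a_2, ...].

[0; 1, 1, 1, 2, 1, 1, 2, 2]

Run the Euclidean algorithm on 74 and 117; the successive quotients are the partial quotients a_0, a_1, ... (each step inverts the fractional part left over by the previous one):
  74 = 0*117 + 74, so a_0 = 0.
  117 = 1*74 + 43, so a_1 = 1.
  74 = 1*43 + 31, so a_2 = 1.
  43 = 1*31 + 12, so a_3 = 1.
  31 = 2*12 + 7, so a_4 = 2.
  12 = 1*7 + 5, so a_5 = 1.
  7 = 1*5 + 2, so a_6 = 1.
  5 = 2*2 + 1, so a_7 = 2.
  2 = 2*1 + 0, so a_8 = 2.
The remainder reaches 0 after 9 divisions, so the expansion has 9 partial quotients, read off in order.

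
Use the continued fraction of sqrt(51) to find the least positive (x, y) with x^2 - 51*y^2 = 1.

(x, y) = (50, 7)

First expand sqrt(51) as a continued fraction. With x_i = (sqrt(51) + m_i)/d_i and (m_0, d_0) = (0, 1): a_0 = floor(sqrt(51)) = 7, since 7^2 = 49 <= 51 < 64 = 8^2.
Iterate m_{i+1} = d_i*a_i - m_i, d_{i+1} = (51 - m_{i+1}^2)/d_i, a_{i+1} = floor((a_0 + m_{i+1})/d_{i+1}):
  m_1 = 1*7 - 0 = 7, d_1 = (51 - 7^2)/1 = 2/1 = 2, a_1 = floor((7 + 7)/2) = 7.
  m_2 = 2*7 - 7 = 7, d_2 = (51 - 7^2)/2 = 2/2 = 1, a_2 = floor((7 + 7)/1) = 14.
  m_3 = 1*14 - 7 = 7, d_3 = (51 - 7^2)/1 = 2/1 = 2: (m_3, d_3) = (m_1, d_1) = (7, 2), so from here the quotients repeat a_1, a_2; the period length is 2.
So sqrt(51) = [7; (7, 14)] with period length k = 2.
k is even, so the fundamental solution of x^2 - 51y^2 = 1 is (p_{k-1}, q_{k-1}) = (p_1, q_1); compute convergents through index 1.
Convergents (p_i = a_i*p_{i-1} + p_{i-2}, q_i = a_i*q_{i-1} + q_{i-2} with p_{-2}=0, p_{-1}=1, q_{-2}=1, q_{-1}=0):
  i=0: a_0=7, p_0 = 7*1 + 0 = 7, q_0 = 7*0 + 1 = 1.
  i=1: a_1=7, p_1 = 7*7 + 1 = 50, q_1 = 7*1 + 0 = 7.
Check: 50^2 - 51*7^2 = 2500 - 2499 = 1, so (x, y) = (50, 7) solves the equation, and by the theorem it is the least positive solution.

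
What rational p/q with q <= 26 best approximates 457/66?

90/13

Expand x = 457/66 as a continued fraction with the Euclidean algorithm:
  457 = 6*66 + 61, so a_0 = 6.
  66 = 1*61 + 5, so a_1 = 1.
  61 = 12*5 + 1, so a_2 = 12.
  5 = 5*1 + 0, so a_3 = 5.
so x = [6; 1, 12, 5].
Convergents (p_i = a_i*p_{i-1} + p_{i-2}, q_i = a_i*q_{i-1} + q_{i-2} with p_{-2}=0, p_{-1}=1, q_{-2}=1, q_{-1}=0), until the denominator exceeds 26:
  i=0: a_0=6, p_0 = 6*1 + 0 = 6, q_0 = 6*0 + 1 = 1.
  i=1: a_1=1, p_1 = 1*6 + 1 = 7, q_1 = 1*1 + 0 = 1.
  i=2: a_2=12, p_2 = 12*7 + 6 = 90, q_2 = 12*1 + 1 = 13.
  i=3: a_3=5, p_3 = 5*90 + 7 = 457, q_3 = 5*13 + 1 = 66.
q_3 = 66 > 26, so the last convergent with denominator <= 26 is p_2/q_2 = 90/13.
The closest fraction with denominator <= 26 is either p_2/q_2 or the intermediate fraction (k*p_2 + p_1)/(k*q_2 + q_1) with the largest k >= 1 whose denominator stays <= 26; these approach x as k grows, and every other convergent or intermediate fraction in range is farther away.
Largest k: floor((26 - q_1)/q_2) = floor((26 - 1)/13) = 1.
That gives (1*90 + 7)/(1*13 + 1) = 97/14.
Compare the errors: |x - 90/13| = |457*13 - 90*66|/(66*13) = 1/858, and |x - 97/14| = |457*14 - 97*66|/(66*14) = 4/924.
Cross-multiplying, 1*924 = 924 < 3432 = 4*858, so 1/858 is smaller: the convergent 90/13 is closer to x than 97/14.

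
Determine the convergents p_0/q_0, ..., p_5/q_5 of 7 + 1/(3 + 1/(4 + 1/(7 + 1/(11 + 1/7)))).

7/1, 22/3, 95/13, 687/94, 7652/1047, 54251/7423

Using the convergent recurrence p_i = a_i*p_{i-1} + p_{i-2}, q_i = a_i*q_{i-1} + q_{i-2} with p_{-2}=0, p_{-1}=1, q_{-2}=1, q_{-1}=0:
  i=0: a_0=7, p_0 = 7*1 + 0 = 7, q_0 = 7*0 + 1 = 1.
  i=1: a_1=3, p_1 = 3*7 + 1 = 22, q_1 = 3*1 + 0 = 3.
  i=2: a_2=4, p_2 = 4*22 + 7 = 95, q_2 = 4*3 + 1 = 13.
  i=3: a_3=7, p_3 = 7*95 + 22 = 687, q_3 = 7*13 + 3 = 94.
  i=4: a_4=11, p_4 = 11*687 + 95 = 7652, q_4 = 11*94 + 13 = 1047.
  i=5: a_5=7, p_5 = 7*7652 + 687 = 54251, q_5 = 7*1047 + 94 = 7423.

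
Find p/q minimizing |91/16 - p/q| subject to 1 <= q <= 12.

57/10

Expand x = 91/16 as a continued fraction with the Euclidean algorithm:
  91 = 5*16 + 11, so a_0 = 5.
  16 = 1*11 + 5, so a_1 = 1.
  11 = 2*5 + 1, so a_2 = 2.
  5 = 5*1 + 0, so a_3 = 5.
so x = [5; 1, 2, 5].
Convergents (p_i = a_i*p_{i-1} + p_{i-2}, q_i = a_i*q_{i-1} + q_{i-2} with p_{-2}=0, p_{-1}=1, q_{-2}=1, q_{-1}=0), until the denominator exceeds 12:
  i=0: a_0=5, p_0 = 5*1 + 0 = 5, q_0 = 5*0 + 1 = 1.
  i=1: a_1=1, p_1 = 1*5 + 1 = 6, q_1 = 1*1 + 0 = 1.
  i=2: a_2=2, p_2 = 2*6 + 5 = 17, q_2 = 2*1 + 1 = 3.
  i=3: a_3=5, p_3 = 5*17 + 6 = 91, q_3 = 5*3 + 1 = 16.
q_3 = 16 > 12, so the last convergent with denominator <= 12 is p_2/q_2 = 17/3.
The closest fraction with denominator <= 12 is either p_2/q_2 or the intermediate fraction (k*p_2 + p_1)/(k*q_2 + q_1) with the largest k >= 1 whose denominator stays <= 12; these approach x as k grows, and every other convergent or intermediate fraction in range is farther away.
Largest k: floor((12 - q_1)/q_2) = floor((12 - 1)/3) = 3.
That gives (3*17 + 6)/(3*3 + 1) = 57/10.
Compare the errors: |x - 17/3| = |91*3 - 17*16|/(16*3) = 1/48, and |x - 57/10| = |91*10 - 57*16|/(16*10) = 2/160.
Cross-multiplying, 2*48 = 96 < 160 = 1*160, so 2/160 is smaller: the intermediate fraction 57/10 is closer to x than 17/3.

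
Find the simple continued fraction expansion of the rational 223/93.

Run the Euclidean algorithm on 223 and 93; the successive quotients are the partial quotients a_0, a_1, ... (each step inverts the fractional part left over by the previous one):
  223 = 2*93 + 37, so a_0 = 2.
  93 = 2*37 + 19, so a_1 = 2.
  37 = 1*19 + 18, so a_2 = 1.
  19 = 1*18 + 1, so a_3 = 1.
  18 = 18*1 + 0, so a_4 = 18.
The remainder reaches 0 after 5 divisions, so the expansion has 5 partial quotients, read off in order.

[2; 2, 1, 1, 18]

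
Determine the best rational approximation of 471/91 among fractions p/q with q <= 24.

88/17

Expand x = 471/91 as a continued fraction with the Euclidean algorithm:
  471 = 5*91 + 16, so a_0 = 5.
  91 = 5*16 + 11, so a_1 = 5.
  16 = 1*11 + 5, so a_2 = 1.
  11 = 2*5 + 1, so a_3 = 2.
  5 = 5*1 + 0, so a_4 = 5.
so x = [5; 5, 1, 2, 5].
Convergents (p_i = a_i*p_{i-1} + p_{i-2}, q_i = a_i*q_{i-1} + q_{i-2} with p_{-2}=0, p_{-1}=1, q_{-2}=1, q_{-1}=0), until the denominator exceeds 24:
  i=0: a_0=5, p_0 = 5*1 + 0 = 5, q_0 = 5*0 + 1 = 1.
  i=1: a_1=5, p_1 = 5*5 + 1 = 26, q_1 = 5*1 + 0 = 5.
  i=2: a_2=1, p_2 = 1*26 + 5 = 31, q_2 = 1*5 + 1 = 6.
  i=3: a_3=2, p_3 = 2*31 + 26 = 88, q_3 = 2*6 + 5 = 17.
  i=4: a_4=5, p_4 = 5*88 + 31 = 471, q_4 = 5*17 + 6 = 91.
q_4 = 91 > 24, so the last convergent with denominator <= 24 is p_3/q_3 = 88/17.
The closest fraction with denominator <= 24 is either p_3/q_3 or the intermediate fraction (k*p_3 + p_2)/(k*q_3 + q_2) with the largest k >= 1 whose denominator stays <= 24; these approach x as k grows, and every other convergent or intermediate fraction in range is farther away.
Largest k: floor((24 - q_2)/q_3) = floor((24 - 6)/17) = 1.
That gives (1*88 + 31)/(1*17 + 6) = 119/23.
Compare the errors: |x - 88/17| = |471*17 - 88*91|/(91*17) = 1/1547, and |x - 119/23| = |471*23 - 119*91|/(91*23) = 4/2093.
Cross-multiplying, 1*2093 = 2093 < 6188 = 4*1547, so 1/1547 is smaller: the convergent 88/17 is closer to x than 119/23.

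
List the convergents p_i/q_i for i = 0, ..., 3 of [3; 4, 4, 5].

Using the convergent recurrence p_i = a_i*p_{i-1} + p_{i-2}, q_i = a_i*q_{i-1} + q_{i-2} with p_{-2}=0, p_{-1}=1, q_{-2}=1, q_{-1}=0:
  i=0: a_0=3, p_0 = 3*1 + 0 = 3, q_0 = 3*0 + 1 = 1.
  i=1: a_1=4, p_1 = 4*3 + 1 = 13, q_1 = 4*1 + 0 = 4.
  i=2: a_2=4, p_2 = 4*13 + 3 = 55, q_2 = 4*4 + 1 = 17.
  i=3: a_3=5, p_3 = 5*55 + 13 = 288, q_3 = 5*17 + 4 = 89.

3/1, 13/4, 55/17, 288/89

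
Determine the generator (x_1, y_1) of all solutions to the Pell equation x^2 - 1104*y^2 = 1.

First expand sqrt(1104) as a continued fraction. With x_i = (sqrt(1104) + m_i)/d_i and (m_0, d_0) = (0, 1): a_0 = floor(sqrt(1104)) = 33, since 33^2 = 1089 <= 1104 < 1156 = 34^2.
Iterate m_{i+1} = d_i*a_i - m_i, d_{i+1} = (1104 - m_{i+1}^2)/d_i, a_{i+1} = floor((a_0 + m_{i+1})/d_{i+1}):
  m_1 = 1*33 - 0 = 33, d_1 = (1104 - 33^2)/1 = 15/1 = 15, a_1 = floor((33 + 33)/15) = 4.
  m_2 = 15*4 - 33 = 27, d_2 = (1104 - 27^2)/15 = 375/15 = 25, a_2 = floor((33 + 27)/25) = 2.
  m_3 = 25*2 - 27 = 23, d_3 = (1104 - 23^2)/25 = 575/25 = 23, a_3 = floor((33 + 23)/23) = 2.
  m_4 = 23*2 - 23 = 23, d_4 = (1104 - 23^2)/23 = 575/23 = 25, a_4 = floor((33 + 23)/25) = 2.
  m_5 = 25*2 - 23 = 27, d_5 = (1104 - 27^2)/25 = 375/25 = 15, a_5 = floor((33 + 27)/15) = 4.
  m_6 = 15*4 - 27 = 33, d_6 = (1104 - 33^2)/15 = 15/15 = 1, a_6 = floor((33 + 33)/1) = 66.
  m_7 = 1*66 - 33 = 33, d_7 = (1104 - 33^2)/1 = 15/1 = 15: (m_7, d_7) = (m_1, d_1) = (33, 15), so from here the quotients repeat a_1, ..., a_6; the period length is 6.
So sqrt(1104) = [33; (4, 2, 2, 2, 4, 66)] with period length k = 6.
k is even, so the fundamental solution of x^2 - 1104y^2 = 1 is (p_{k-1}, q_{k-1}) = (p_5, q_5); compute convergents through index 5.
Convergents (p_i = a_i*p_{i-1} + p_{i-2}, q_i = a_i*q_{i-1} + q_{i-2} with p_{-2}=0, p_{-1}=1, q_{-2}=1, q_{-1}=0):
  i=0: a_0=33, p_0 = 33*1 + 0 = 33, q_0 = 33*0 + 1 = 1.
  i=1: a_1=4, p_1 = 4*33 + 1 = 133, q_1 = 4*1 + 0 = 4.
  i=2: a_2=2, p_2 = 2*133 + 33 = 299, q_2 = 2*4 + 1 = 9.
  i=3: a_3=2, p_3 = 2*299 + 133 = 731, q_3 = 2*9 + 4 = 22.
  i=4: a_4=2, p_4 = 2*731 + 299 = 1761, q_4 = 2*22 + 9 = 53.
  i=5: a_5=4, p_5 = 4*1761 + 731 = 7775, q_5 = 4*53 + 22 = 234.
Check: 7775^2 - 1104*234^2 = 60450625 - 60450624 = 1, so (x, y) = (7775, 234) solves the equation, and by the theorem it is the least positive solution.

(x, y) = (7775, 234)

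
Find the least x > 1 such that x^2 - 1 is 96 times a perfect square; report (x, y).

First expand sqrt(96) as a continued fraction. With x_i = (sqrt(96) + m_i)/d_i and (m_0, d_0) = (0, 1): a_0 = floor(sqrt(96)) = 9, since 9^2 = 81 <= 96 < 100 = 10^2.
Iterate m_{i+1} = d_i*a_i - m_i, d_{i+1} = (96 - m_{i+1}^2)/d_i, a_{i+1} = floor((a_0 + m_{i+1})/d_{i+1}):
  m_1 = 1*9 - 0 = 9, d_1 = (96 - 9^2)/1 = 15/1 = 15, a_1 = floor((9 + 9)/15) = 1.
  m_2 = 15*1 - 9 = 6, d_2 = (96 - 6^2)/15 = 60/15 = 4, a_2 = floor((9 + 6)/4) = 3.
  m_3 = 4*3 - 6 = 6, d_3 = (96 - 6^2)/4 = 60/4 = 15, a_3 = floor((9 + 6)/15) = 1.
  m_4 = 15*1 - 6 = 9, d_4 = (96 - 9^2)/15 = 15/15 = 1, a_4 = floor((9 + 9)/1) = 18.
  m_5 = 1*18 - 9 = 9, d_5 = (96 - 9^2)/1 = 15/1 = 15: (m_5, d_5) = (m_1, d_1) = (9, 15), so from here the quotients repeat a_1, ..., a_4; the period length is 4.
So sqrt(96) = [9; (1, 3, 1, 18)] with period length k = 4.
k is even, so the fundamental solution of x^2 - 96y^2 = 1 is (p_{k-1}, q_{k-1}) = (p_3, q_3); compute convergents through index 3.
Convergents (p_i = a_i*p_{i-1} + p_{i-2}, q_i = a_i*q_{i-1} + q_{i-2} with p_{-2}=0, p_{-1}=1, q_{-2}=1, q_{-1}=0):
  i=0: a_0=9, p_0 = 9*1 + 0 = 9, q_0 = 9*0 + 1 = 1.
  i=1: a_1=1, p_1 = 1*9 + 1 = 10, q_1 = 1*1 + 0 = 1.
  i=2: a_2=3, p_2 = 3*10 + 9 = 39, q_2 = 3*1 + 1 = 4.
  i=3: a_3=1, p_3 = 1*39 + 10 = 49, q_3 = 1*4 + 1 = 5.
Check: 49^2 - 96*5^2 = 2401 - 2400 = 1, so (x, y) = (49, 5) solves the equation, and by the theorem it is the least positive solution.

(x, y) = (49, 5)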